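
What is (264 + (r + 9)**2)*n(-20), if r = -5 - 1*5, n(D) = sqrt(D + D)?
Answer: 530*I*sqrt(10) ≈ 1676.0*I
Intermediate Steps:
n(D) = sqrt(2)*sqrt(D) (n(D) = sqrt(2*D) = sqrt(2)*sqrt(D))
r = -10 (r = -5 - 5 = -10)
(264 + (r + 9)**2)*n(-20) = (264 + (-10 + 9)**2)*(sqrt(2)*sqrt(-20)) = (264 + (-1)**2)*(sqrt(2)*(2*I*sqrt(5))) = (264 + 1)*(2*I*sqrt(10)) = 265*(2*I*sqrt(10)) = 530*I*sqrt(10)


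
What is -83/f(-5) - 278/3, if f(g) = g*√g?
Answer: -278/3 - 83*I*√5/25 ≈ -92.667 - 7.4237*I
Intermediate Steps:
f(g) = g^(3/2)
-83/f(-5) - 278/3 = -83*I*√5/25 - 278/3 = -278/3 - 83*I*√5/25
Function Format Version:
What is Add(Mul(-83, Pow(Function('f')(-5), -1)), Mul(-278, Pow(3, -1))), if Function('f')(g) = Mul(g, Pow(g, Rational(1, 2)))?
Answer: Add(Rational(-278, 3), Mul(Rational(-83, 25), I, Pow(5, Rational(1, 2)))) ≈ Add(-92.667, Mul(-7.4237, I))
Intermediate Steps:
Function('f')(g) = Pow(g, Rational(3, 2))
Add(Mul(-83, Pow(Function('f')(-5), -1)), Mul(-278, Pow(3, -1))) = Add(Mul(-83, Pow(Pow(-5, Rational(3, 2)), -1)), Mul(-278, Pow(3, -1))) = Add(Mul(-83, Pow(Mul(-5, I, Pow(5, Rational(1, 2))), -1)), Mul(-278, Rational(1, 3))) = Add(Mul(-83, Mul(Rational(1, 25), I, Pow(5, Rational(1, 2)))), Rational(-278, 3)) = Add(Mul(Rational(-83, 25), I, Pow(5, Rational(1, 2))), Rational(-278, 3)) = Add(Rational(-278, 3), Mul(Rational(-83, 25), I, Pow(5, Rational(1, 2))))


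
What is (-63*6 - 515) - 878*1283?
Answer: -1127367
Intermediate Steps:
(-63*6 - 515) - 878*1283 = (-378 - 515) - 1126474 = -893 - 1126474 = -1127367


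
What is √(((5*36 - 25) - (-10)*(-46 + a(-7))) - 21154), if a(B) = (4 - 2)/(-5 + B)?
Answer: I*√193146/3 ≈ 146.49*I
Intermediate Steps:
a(B) = 2/(-5 + B)
√(((5*36 - 25) - (-10)*(-46 + a(-7))) - 21154) = √(((5*36 - 25) - (-10)*(-46 + 2/(-5 - 7))) - 21154) = √(((180 - 25) - (-10)*(-46 + 2/(-12))) - 21154) = √((155 - (-10)*(-46 + 2*(-1/12))) - 21154) = √((155 - (-10)*(-46 - ⅙)) - 21154) = √((155 - (-10)*(-277)/6) - 21154) = √((155 - 1*1385/3) - 21154) = √((155 - 1385/3) - 21154) = √(-920/3 - 21154) = √(-64382/3) = I*√193146/3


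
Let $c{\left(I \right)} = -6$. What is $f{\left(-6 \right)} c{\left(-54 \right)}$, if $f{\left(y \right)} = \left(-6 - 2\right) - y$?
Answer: $12$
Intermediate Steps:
$f{\left(y \right)} = -8 - y$ ($f{\left(y \right)} = \left(-6 - 2\right) - y = -8 - y$)
$f{\left(-6 \right)} c{\left(-54 \right)} = \left(-8 - -6\right) \left(-6\right) = \left(-8 + 6\right) \left(-6\right) = \left(-2\right) \left(-6\right) = 12$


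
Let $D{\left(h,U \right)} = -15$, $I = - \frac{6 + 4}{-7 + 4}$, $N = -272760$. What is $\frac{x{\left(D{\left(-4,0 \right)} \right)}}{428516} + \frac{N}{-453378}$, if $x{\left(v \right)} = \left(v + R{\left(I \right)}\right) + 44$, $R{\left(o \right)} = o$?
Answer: $\frac{58448341691}{97139863524} \approx 0.60169$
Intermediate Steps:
$I = \frac{10}{3}$ ($I = - \frac{10}{-3} = - \frac{10 \left(-1\right)}{3} = \left(-1\right) \left(- \frac{10}{3}\right) = \frac{10}{3} \approx 3.3333$)
$x{\left(v \right)} = \frac{142}{3} + v$ ($x{\left(v \right)} = \left(v + \frac{10}{3}\right) + 44 = \left(\frac{10}{3} + v\right) + 44 = \frac{142}{3} + v$)
$\frac{x{\left(D{\left(-4,0 \right)} \right)}}{428516} + \frac{N}{-453378} = \frac{\frac{142}{3} - 15}{428516} - \frac{272760}{-453378} = \frac{97}{3} \cdot \frac{1}{428516} - - \frac{45460}{75563} = \frac{97}{1285548} + \frac{45460}{75563} = \frac{58448341691}{97139863524}$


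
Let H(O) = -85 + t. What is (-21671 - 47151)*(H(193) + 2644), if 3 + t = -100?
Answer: -169026832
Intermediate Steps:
t = -103 (t = -3 - 100 = -103)
H(O) = -188 (H(O) = -85 - 103 = -188)
(-21671 - 47151)*(H(193) + 2644) = (-21671 - 47151)*(-188 + 2644) = -68822*2456 = -169026832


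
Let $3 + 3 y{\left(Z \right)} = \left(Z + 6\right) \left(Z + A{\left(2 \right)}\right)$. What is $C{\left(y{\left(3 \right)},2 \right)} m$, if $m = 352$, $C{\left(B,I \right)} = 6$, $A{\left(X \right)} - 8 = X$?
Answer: $2112$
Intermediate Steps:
$A{\left(X \right)} = 8 + X$
$y{\left(Z \right)} = -1 + \frac{\left(6 + Z\right) \left(10 + Z\right)}{3}$ ($y{\left(Z \right)} = -1 + \frac{\left(Z + 6\right) \left(Z + \left(8 + 2\right)\right)}{3} = -1 + \frac{\left(6 + Z\right) \left(Z + 10\right)}{3} = -1 + \frac{\left(6 + Z\right) \left(10 + Z\right)}{3}$)
$C{\left(y{\left(3 \right)},2 \right)} m = 6 \cdot 352 = 2112$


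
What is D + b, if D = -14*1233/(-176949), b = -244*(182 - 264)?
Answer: 393379206/19661 ≈ 20008.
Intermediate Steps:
b = 20008 (b = -244*(-82) = 20008)
D = 1918/19661 (D = -17262*(-1/176949) = 1918/19661 ≈ 0.097553)
D + b = 1918/19661 + 20008 = 393379206/19661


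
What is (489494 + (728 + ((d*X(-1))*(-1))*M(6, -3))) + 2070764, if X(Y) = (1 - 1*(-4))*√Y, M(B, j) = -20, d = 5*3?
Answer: 2560986 + 1500*I ≈ 2.561e+6 + 1500.0*I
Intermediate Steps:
d = 15
X(Y) = 5*√Y (X(Y) = (1 + 4)*√Y = 5*√Y)
(489494 + (728 + ((d*X(-1))*(-1))*M(6, -3))) + 2070764 = (489494 + (728 + ((15*(5*√(-1)))*(-1))*(-20))) + 2070764 = (489494 + (728 + ((15*(5*I))*(-1))*(-20))) + 2070764 = (489494 + (728 + ((75*I)*(-1))*(-20))) + 2070764 = (489494 + (728 - 75*I*(-20))) + 2070764 = (489494 + (728 + 1500*I)) + 2070764 = (490222 + 1500*I) + 2070764 = 2560986 + 1500*I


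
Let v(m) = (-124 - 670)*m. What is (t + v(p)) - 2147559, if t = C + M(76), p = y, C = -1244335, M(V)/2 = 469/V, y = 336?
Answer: -139029295/38 ≈ -3.6587e+6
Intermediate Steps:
M(V) = 938/V (M(V) = 2*(469/V) = 938/V)
p = 336
v(m) = -794*m
t = -47284261/38 (t = -1244335 + 938/76 = -1244335 + 938*(1/76) = -1244335 + 469/38 = -47284261/38 ≈ -1.2443e+6)
(t + v(p)) - 2147559 = (-47284261/38 - 794*336) - 2147559 = (-47284261/38 - 266784) - 2147559 = -57422053/38 - 2147559 = -139029295/38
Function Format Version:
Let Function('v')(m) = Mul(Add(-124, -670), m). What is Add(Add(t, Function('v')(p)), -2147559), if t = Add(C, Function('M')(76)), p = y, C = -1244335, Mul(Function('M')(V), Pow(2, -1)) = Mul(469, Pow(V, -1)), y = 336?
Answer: Rational(-139029295, 38) ≈ -3.6587e+6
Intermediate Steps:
Function('M')(V) = Mul(938, Pow(V, -1)) (Function('M')(V) = Mul(2, Mul(469, Pow(V, -1))) = Mul(938, Pow(V, -1)))
p = 336
Function('v')(m) = Mul(-794, m)
t = Rational(-47284261, 38) (t = Add(-1244335, Mul(938, Pow(76, -1))) = Add(-1244335, Mul(938, Rational(1, 76))) = Add(-1244335, Rational(469, 38)) = Rational(-47284261, 38) ≈ -1.2443e+6)
Add(Add(t, Function('v')(p)), -2147559) = Add(Add(Rational(-47284261, 38), Mul(-794, 336)), -2147559) = Add(Add(Rational(-47284261, 38), -266784), -2147559) = Add(Rational(-57422053, 38), -2147559) = Rational(-139029295, 38)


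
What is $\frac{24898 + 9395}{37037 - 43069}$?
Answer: $- \frac{34293}{6032} \approx -5.6852$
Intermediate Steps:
$\frac{24898 + 9395}{37037 - 43069} = \frac{34293}{-6032} = 34293 \left(- \frac{1}{6032}\right) = - \frac{34293}{6032}$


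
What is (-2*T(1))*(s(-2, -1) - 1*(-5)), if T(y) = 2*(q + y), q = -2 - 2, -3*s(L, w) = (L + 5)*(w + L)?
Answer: 96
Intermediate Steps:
s(L, w) = -(5 + L)*(L + w)/3 (s(L, w) = -(L + 5)*(w + L)/3 = -(5 + L)*(L + w)/3)
q = -4
T(y) = -8 + 2*y (T(y) = 2*(-4 + y) = -8 + 2*y)
(-2*T(1))*(s(-2, -1) - 1*(-5)) = (-2*(-8 + 2*1))*((-5/3*(-2) - 5/3*(-1) - 1/3*(-2)**2 - 1/3*(-2)*(-1)) - 1*(-5)) = (-2*(-8 + 2))*((10/3 + 5/3 - 1/3*4 - 2/3) + 5) = (-2*(-6))*((10/3 + 5/3 - 4/3 - 2/3) + 5) = 12*(3 + 5) = 12*8 = 96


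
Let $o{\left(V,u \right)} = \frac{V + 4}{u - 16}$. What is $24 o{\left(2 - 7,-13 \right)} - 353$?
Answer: $- \frac{10213}{29} \approx -352.17$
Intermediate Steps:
$o{\left(V,u \right)} = \frac{4 + V}{-16 + u}$
$24 o{\left(2 - 7,-13 \right)} - 353 = 24 \frac{4 + \left(2 - 7\right)}{-16 - 13} - 353 = 24 \frac{4 - 5}{-29} - 353 = 24 \left(\left(- \frac{1}{29}\right) \left(-1\right)\right) - 353 = 24 \cdot \frac{1}{29} - 353 = \frac{24}{29} - 353 = - \frac{10213}{29}$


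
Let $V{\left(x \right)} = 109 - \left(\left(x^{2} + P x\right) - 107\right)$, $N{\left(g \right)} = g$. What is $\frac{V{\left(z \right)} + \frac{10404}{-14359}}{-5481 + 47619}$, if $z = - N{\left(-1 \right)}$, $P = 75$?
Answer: $\frac{999928}{302529771} \approx 0.0033052$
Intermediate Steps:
$z = 1$ ($z = \left(-1\right) \left(-1\right) = 1$)
$V{\left(x \right)} = 216 - x^{2} - 75 x$ ($V{\left(x \right)} = 109 - \left(\left(x^{2} + 75 x\right) - 107\right) = 109 - \left(-107 + x^{2} + 75 x\right) = 216 - x^{2} - 75 x$)
$\frac{V{\left(z \right)} + \frac{10404}{-14359}}{-5481 + 47619} = \frac{\left(216 - 1^{2} - 75\right) + \frac{10404}{-14359}}{-5481 + 47619} = \frac{\left(216 - 1 - 75\right) + 10404 \left(- \frac{1}{14359}\right)}{42138} = \left(\left(216 - 1 - 75\right) - \frac{10404}{14359}\right) \frac{1}{42138} = \left(140 - \frac{10404}{14359}\right) \frac{1}{42138} = \frac{1999856}{14359} \cdot \frac{1}{42138} = \frac{999928}{302529771}$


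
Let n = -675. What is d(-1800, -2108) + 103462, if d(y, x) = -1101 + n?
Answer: 101686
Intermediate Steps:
d(y, x) = -1776 (d(y, x) = -1101 - 675 = -1776)
d(-1800, -2108) + 103462 = -1776 + 103462 = 101686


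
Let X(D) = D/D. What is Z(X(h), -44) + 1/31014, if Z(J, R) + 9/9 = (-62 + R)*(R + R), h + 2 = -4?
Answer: 289267579/31014 ≈ 9327.0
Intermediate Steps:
h = -6 (h = -2 - 4 = -6)
X(D) = 1
Z(J, R) = -1 + 2*R*(-62 + R) (Z(J, R) = -1 + (-62 + R)*(R + R) = -1 + (-62 + R)*(2*R) = -1 + 2*R*(-62 + R))
Z(X(h), -44) + 1/31014 = (-1 - 124*(-44) + 2*(-44)²) + 1/31014 = (-1 + 5456 + 2*1936) + 1/31014 = (-1 + 5456 + 3872) + 1/31014 = 9327 + 1/31014 = 289267579/31014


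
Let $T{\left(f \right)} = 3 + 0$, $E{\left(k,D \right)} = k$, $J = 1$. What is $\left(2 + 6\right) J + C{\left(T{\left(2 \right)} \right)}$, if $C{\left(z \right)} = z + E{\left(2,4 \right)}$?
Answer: $13$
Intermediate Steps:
$T{\left(f \right)} = 3$
$C{\left(z \right)} = 2 + z$ ($C{\left(z \right)} = z + 2 = 2 + z$)
$\left(2 + 6\right) J + C{\left(T{\left(2 \right)} \right)} = \left(2 + 6\right) 1 + \left(2 + 3\right) = 8 \cdot 1 + 5 = 8 + 5 = 13$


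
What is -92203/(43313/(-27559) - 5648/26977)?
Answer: 68549163362029/1324108033 ≈ 51770.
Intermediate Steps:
-92203/(43313/(-27559) - 5648/26977) = -92203/(43313*(-1/27559) - 5648*1/26977) = -92203/(-43313/27559 - 5648/26977) = -92203/(-1324108033/743459143) = -92203*(-743459143/1324108033) = 68549163362029/1324108033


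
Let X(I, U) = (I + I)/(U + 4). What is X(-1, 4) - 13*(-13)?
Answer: 675/4 ≈ 168.75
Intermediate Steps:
X(I, U) = 2*I/(4 + U) (X(I, U) = (2*I)/(4 + U) = 2*I/(4 + U))
X(-1, 4) - 13*(-13) = 2*(-1)/(4 + 4) - 13*(-13) = 2*(-1)/8 + 169 = 2*(-1)*(⅛) + 169 = -¼ + 169 = 675/4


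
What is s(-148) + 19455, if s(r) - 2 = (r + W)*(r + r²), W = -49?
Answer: -4266475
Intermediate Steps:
s(r) = 2 + (-49 + r)*(r + r²) (s(r) = 2 + (r - 49)*(r + r²) = 2 + (-49 + r)*(r + r²))
s(-148) + 19455 = (2 + (-148)³ - 49*(-148) - 48*(-148)²) + 19455 = (2 - 3241792 + 7252 - 48*21904) + 19455 = (2 - 3241792 + 7252 - 1051392) + 19455 = -4285930 + 19455 = -4266475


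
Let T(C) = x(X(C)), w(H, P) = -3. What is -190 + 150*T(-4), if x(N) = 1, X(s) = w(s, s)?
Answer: -40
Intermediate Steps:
X(s) = -3
T(C) = 1
-190 + 150*T(-4) = -190 + 150*1 = -190 + 150 = -40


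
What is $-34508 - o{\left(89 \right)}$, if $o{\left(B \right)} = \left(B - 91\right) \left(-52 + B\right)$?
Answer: $-34434$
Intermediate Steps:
$o{\left(B \right)} = \left(-91 + B\right) \left(-52 + B\right)$
$-34508 - o{\left(89 \right)} = -34508 - \left(4732 + 89^{2} - 12727\right) = -34508 - \left(4732 + 7921 - 12727\right) = -34508 - -74 = -34508 + 74 = -34434$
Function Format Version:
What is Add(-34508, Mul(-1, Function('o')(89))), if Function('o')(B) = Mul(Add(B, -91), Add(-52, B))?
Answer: -34434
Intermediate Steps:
Function('o')(B) = Mul(Add(-91, B), Add(-52, B))
Add(-34508, Mul(-1, Function('o')(89))) = Add(-34508, Mul(-1, Add(4732, Pow(89, 2), Mul(-143, 89)))) = Add(-34508, Mul(-1, Add(4732, 7921, -12727))) = Add(-34508, Mul(-1, -74)) = Add(-34508, 74) = -34434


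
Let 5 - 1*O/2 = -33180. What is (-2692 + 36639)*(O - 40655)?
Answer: 872947105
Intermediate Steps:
O = 66370 (O = 10 - 2*(-33180) = 10 + 66360 = 66370)
(-2692 + 36639)*(O - 40655) = (-2692 + 36639)*(66370 - 40655) = 33947*25715 = 872947105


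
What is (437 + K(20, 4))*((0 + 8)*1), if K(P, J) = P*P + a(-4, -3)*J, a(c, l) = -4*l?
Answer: 7080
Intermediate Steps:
K(P, J) = P² + 12*J (K(P, J) = P*P + (-4*(-3))*J = P² + 12*J)
(437 + K(20, 4))*((0 + 8)*1) = (437 + (20² + 12*4))*((0 + 8)*1) = (437 + (400 + 48))*(8*1) = (437 + 448)*8 = 885*8 = 7080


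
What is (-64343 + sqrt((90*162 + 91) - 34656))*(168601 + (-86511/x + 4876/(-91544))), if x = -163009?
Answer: -40471020813522876107/3730623974 + 628988713823149*I*sqrt(19985)/3730623974 ≈ -1.0848e+10 + 2.3835e+7*I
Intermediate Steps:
(-64343 + sqrt((90*162 + 91) - 34656))*(168601 + (-86511/x + 4876/(-91544))) = (-64343 + sqrt((90*162 + 91) - 34656))*(168601 + (-86511/(-163009) + 4876/(-91544))) = (-64343 + sqrt((14580 + 91) - 34656))*(168601 + (-86511*(-1/163009) + 4876*(-1/91544))) = (-64343 + sqrt(14671 - 34656))*(168601 + (86511/163009 - 1219/22886)) = (-64343 + sqrt(-19985))*(168601 + 1781182775/3730623974) = (-64343 + I*sqrt(19985))*(628988713823149/3730623974) = -40471020813522876107/3730623974 + 628988713823149*I*sqrt(19985)/3730623974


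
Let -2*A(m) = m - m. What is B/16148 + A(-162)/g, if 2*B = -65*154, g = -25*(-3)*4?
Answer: -455/1468 ≈ -0.30995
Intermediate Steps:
A(m) = 0 (A(m) = -(m - m)/2 = -½*0 = 0)
g = 300 (g = 75*4 = 300)
B = -5005 (B = (-65*154)/2 = (½)*(-10010) = -5005)
B/16148 + A(-162)/g = -5005/16148 + 0/300 = -5005*1/16148 + 0*(1/300) = -455/1468 + 0 = -455/1468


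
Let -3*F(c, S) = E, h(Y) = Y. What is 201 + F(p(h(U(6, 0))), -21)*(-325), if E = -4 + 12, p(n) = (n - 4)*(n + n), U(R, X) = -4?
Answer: 3203/3 ≈ 1067.7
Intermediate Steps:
p(n) = 2*n*(-4 + n) (p(n) = (-4 + n)*(2*n) = 2*n*(-4 + n))
E = 8
F(c, S) = -8/3 (F(c, S) = -1/3*8 = -8/3)
201 + F(p(h(U(6, 0))), -21)*(-325) = 201 - 8/3*(-325) = 201 + 2600/3 = 3203/3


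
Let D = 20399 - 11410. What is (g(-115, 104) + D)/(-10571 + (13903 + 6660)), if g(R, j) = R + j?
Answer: 4489/4996 ≈ 0.89852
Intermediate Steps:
D = 8989
(g(-115, 104) + D)/(-10571 + (13903 + 6660)) = ((-115 + 104) + 8989)/(-10571 + (13903 + 6660)) = (-11 + 8989)/(-10571 + 20563) = 8978/9992 = 8978*(1/9992) = 4489/4996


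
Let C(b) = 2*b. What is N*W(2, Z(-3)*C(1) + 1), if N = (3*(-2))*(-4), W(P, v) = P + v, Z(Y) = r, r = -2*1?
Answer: -24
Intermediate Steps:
r = -2
Z(Y) = -2
N = 24 (N = -6*(-4) = 24)
N*W(2, Z(-3)*C(1) + 1) = 24*(2 + (-4 + 1)) = 24*(2 - 3) = 24*(-1) = -24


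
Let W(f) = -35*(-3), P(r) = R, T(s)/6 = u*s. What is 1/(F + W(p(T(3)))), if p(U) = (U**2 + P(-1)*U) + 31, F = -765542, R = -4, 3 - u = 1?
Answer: -1/765437 ≈ -1.3064e-6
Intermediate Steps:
u = 2 (u = 3 - 1*1 = 3 - 1 = 2)
T(s) = 12*s (T(s) = 6*(2*s) = 12*s)
P(r) = -4
p(U) = 31 + U**2 - 4*U (p(U) = (U**2 - 4*U) + 31 = 31 + U**2 - 4*U)
W(f) = 105
1/(F + W(p(T(3)))) = 1/(-765542 + 105) = 1/(-765437) = -1/765437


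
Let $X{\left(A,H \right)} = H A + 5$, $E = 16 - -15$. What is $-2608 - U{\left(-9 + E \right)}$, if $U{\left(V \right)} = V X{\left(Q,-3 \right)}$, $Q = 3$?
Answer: $-2520$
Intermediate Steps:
$E = 31$ ($E = 16 + 15 = 31$)
$X{\left(A,H \right)} = 5 + A H$ ($X{\left(A,H \right)} = A H + 5 = 5 + A H$)
$U{\left(V \right)} = - 4 V$ ($U{\left(V \right)} = V \left(5 + 3 \left(-3\right)\right) = V \left(5 - 9\right) = V \left(-4\right) = - 4 V$)
$-2608 - U{\left(-9 + E \right)} = -2608 - - 4 \left(-9 + 31\right) = -2608 - \left(-4\right) 22 = -2608 - -88 = -2608 + 88 = -2520$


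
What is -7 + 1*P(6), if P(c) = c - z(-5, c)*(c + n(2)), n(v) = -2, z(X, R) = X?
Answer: 19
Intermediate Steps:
P(c) = -10 + 6*c (P(c) = c - (-5)*(c - 2) = c - (-5)*(-2 + c) = c - (10 - 5*c) = c + (-10 + 5*c) = -10 + 6*c)
-7 + 1*P(6) = -7 + 1*(-10 + 6*6) = -7 + 1*(-10 + 36) = -7 + 1*26 = -7 + 26 = 19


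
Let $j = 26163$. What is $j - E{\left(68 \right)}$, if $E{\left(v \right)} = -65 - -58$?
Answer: $26170$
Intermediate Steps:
$E{\left(v \right)} = -7$ ($E{\left(v \right)} = -65 + 58 = -7$)
$j - E{\left(68 \right)} = 26163 - -7 = 26163 + 7 = 26170$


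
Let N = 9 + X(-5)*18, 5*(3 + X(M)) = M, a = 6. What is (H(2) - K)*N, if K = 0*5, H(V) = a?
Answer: -378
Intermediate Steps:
H(V) = 6
K = 0
X(M) = -3 + M/5
N = -63 (N = 9 + (-3 + (⅕)*(-5))*18 = 9 + (-3 - 1)*18 = 9 - 4*18 = 9 - 72 = -63)
(H(2) - K)*N = (6 - 1*0)*(-63) = (6 + 0)*(-63) = 6*(-63) = -378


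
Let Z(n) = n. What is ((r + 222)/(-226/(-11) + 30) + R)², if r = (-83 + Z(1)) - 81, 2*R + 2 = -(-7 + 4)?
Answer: 859329/309136 ≈ 2.7798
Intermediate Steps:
R = ½ (R = -1 + (-(-7 + 4))/2 = -1 + (-1*(-3))/2 = -1 + (½)*3 = -1 + 3/2 = ½ ≈ 0.50000)
r = -163 (r = (-83 + 1) - 81 = -82 - 81 = -163)
((r + 222)/(-226/(-11) + 30) + R)² = ((-163 + 222)/(-226/(-11) + 30) + ½)² = (59/(-226*(-1/11) + 30) + ½)² = (59/(226/11 + 30) + ½)² = (59/(556/11) + ½)² = (59*(11/556) + ½)² = (649/556 + ½)² = (927/556)² = 859329/309136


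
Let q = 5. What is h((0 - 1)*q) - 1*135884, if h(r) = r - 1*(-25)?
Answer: -135864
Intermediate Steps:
h(r) = 25 + r (h(r) = r + 25 = 25 + r)
h((0 - 1)*q) - 1*135884 = (25 + (0 - 1)*5) - 1*135884 = (25 - 1*5) - 135884 = (25 - 5) - 135884 = 20 - 135884 = -135864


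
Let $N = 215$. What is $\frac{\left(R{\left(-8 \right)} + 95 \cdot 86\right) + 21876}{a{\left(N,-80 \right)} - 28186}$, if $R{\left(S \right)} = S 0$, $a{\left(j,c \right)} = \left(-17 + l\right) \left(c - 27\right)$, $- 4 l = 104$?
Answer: $- \frac{30046}{23585} \approx -1.2739$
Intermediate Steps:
$l = -26$ ($l = \left(- \frac{1}{4}\right) 104 = -26$)
$a{\left(j,c \right)} = 1161 - 43 c$ ($a{\left(j,c \right)} = \left(-17 - 26\right) \left(c - 27\right) = - 43 \left(-27 + c\right) = 1161 - 43 c$)
$R{\left(S \right)} = 0$
$\frac{\left(R{\left(-8 \right)} + 95 \cdot 86\right) + 21876}{a{\left(N,-80 \right)} - 28186} = \frac{\left(0 + 95 \cdot 86\right) + 21876}{\left(1161 - -3440\right) - 28186} = \frac{\left(0 + 8170\right) + 21876}{\left(1161 + 3440\right) - 28186} = \frac{8170 + 21876}{4601 - 28186} = \frac{30046}{-23585} = 30046 \left(- \frac{1}{23585}\right) = - \frac{30046}{23585}$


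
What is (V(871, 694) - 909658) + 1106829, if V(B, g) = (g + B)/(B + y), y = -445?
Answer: 83996411/426 ≈ 1.9717e+5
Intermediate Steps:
V(B, g) = (B + g)/(-445 + B) (V(B, g) = (g + B)/(B - 445) = (B + g)/(-445 + B))
(V(871, 694) - 909658) + 1106829 = ((871 + 694)/(-445 + 871) - 909658) + 1106829 = (1565/426 - 909658) + 1106829 = -387512743/426 + 1106829 = 83996411/426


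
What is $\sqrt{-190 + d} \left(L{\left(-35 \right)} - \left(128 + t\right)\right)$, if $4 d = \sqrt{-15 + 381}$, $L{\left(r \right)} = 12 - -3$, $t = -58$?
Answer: $- \frac{55 i \sqrt{760 - \sqrt{366}}}{2} \approx - 748.52 i$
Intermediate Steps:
$L{\left(r \right)} = 15$ ($L{\left(r \right)} = 12 + 3 = 15$)
$d = \frac{\sqrt{366}}{4}$ ($d = \frac{\sqrt{-15 + 381}}{4} = \frac{\sqrt{366}}{4} \approx 4.7828$)
$\sqrt{-190 + d} \left(L{\left(-35 \right)} - \left(128 + t\right)\right) = \sqrt{-190 + \frac{\sqrt{366}}{4}} \left(15 + \left(\left(\left(-70 - 71\right) + 13\right) - -58\right)\right) = \sqrt{-190 + \frac{\sqrt{366}}{4}} \left(15 + \left(\left(-141 + 13\right) + 58\right)\right) = \sqrt{-190 + \frac{\sqrt{366}}{4}} \left(15 + \left(-128 + 58\right)\right) = \sqrt{-190 + \frac{\sqrt{366}}{4}} \left(15 - 70\right) = \sqrt{-190 + \frac{\sqrt{366}}{4}} \left(-55\right) = - 55 \sqrt{-190 + \frac{\sqrt{366}}{4}}$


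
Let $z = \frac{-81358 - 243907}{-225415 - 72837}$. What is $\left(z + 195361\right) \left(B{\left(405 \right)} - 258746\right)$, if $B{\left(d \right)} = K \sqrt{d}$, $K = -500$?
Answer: $- \frac{7538193957643401}{149126} - \frac{65550526016625 \sqrt{5}}{74563} \approx -5.2515 \cdot 10^{10}$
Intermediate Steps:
$z = \frac{325265}{298252}$ ($z = - \frac{325265}{-298252} = \left(-325265\right) \left(- \frac{1}{298252}\right) = \frac{325265}{298252} \approx 1.0906$)
$B{\left(d \right)} = - 500 \sqrt{d}$
$\left(z + 195361\right) \left(B{\left(405 \right)} - 258746\right) = \left(\frac{325265}{298252} + 195361\right) \left(- 500 \sqrt{405} - 258746\right) = \frac{58267134237 \left(- 500 \cdot 9 \sqrt{5} - 258746\right)}{298252} = \frac{58267134237 \left(- 4500 \sqrt{5} - 258746\right)}{298252} = \frac{58267134237 \left(-258746 - 4500 \sqrt{5}\right)}{298252} = - \frac{7538193957643401}{149126} - \frac{65550526016625 \sqrt{5}}{74563}$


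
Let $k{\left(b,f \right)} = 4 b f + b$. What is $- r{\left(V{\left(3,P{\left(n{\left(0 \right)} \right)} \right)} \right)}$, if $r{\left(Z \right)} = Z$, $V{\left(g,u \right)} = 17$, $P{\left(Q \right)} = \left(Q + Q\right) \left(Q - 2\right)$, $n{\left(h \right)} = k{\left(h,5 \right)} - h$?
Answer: $-17$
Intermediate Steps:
$k{\left(b,f \right)} = b + 4 b f$ ($k{\left(b,f \right)} = 4 b f + b = b + 4 b f$)
$n{\left(h \right)} = 20 h$ ($n{\left(h \right)} = h \left(1 + 4 \cdot 5\right) - h = h \left(1 + 20\right) - h = h 21 - h = 21 h - h = 20 h$)
$P{\left(Q \right)} = 2 Q \left(-2 + Q\right)$
$- r{\left(V{\left(3,P{\left(n{\left(0 \right)} \right)} \right)} \right)} = \left(-1\right) 17 = -17$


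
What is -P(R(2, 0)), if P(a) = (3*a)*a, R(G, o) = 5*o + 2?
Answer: -12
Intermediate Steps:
R(G, o) = 2 + 5*o
P(a) = 3*a²
-P(R(2, 0)) = -3*(2 + 5*0)² = -3*(2 + 0)² = -3*2² = -3*4 = -1*12 = -12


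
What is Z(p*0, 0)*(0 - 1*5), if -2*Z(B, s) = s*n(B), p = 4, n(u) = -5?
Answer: 0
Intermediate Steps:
Z(B, s) = 5*s/2 (Z(B, s) = -s*(-5)/2 = -(-5)*s/2 = 5*s/2)
Z(p*0, 0)*(0 - 1*5) = ((5/2)*0)*(0 - 1*5) = 0*(0 - 5) = 0*(-5) = 0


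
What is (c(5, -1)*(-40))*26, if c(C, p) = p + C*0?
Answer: 1040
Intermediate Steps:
c(C, p) = p (c(C, p) = p + 0 = p)
(c(5, -1)*(-40))*26 = -1*(-40)*26 = 40*26 = 1040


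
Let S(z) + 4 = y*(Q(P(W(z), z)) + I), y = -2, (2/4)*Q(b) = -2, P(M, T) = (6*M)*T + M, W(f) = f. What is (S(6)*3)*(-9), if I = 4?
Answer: 108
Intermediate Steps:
P(M, T) = M + 6*M*T (P(M, T) = 6*M*T + M = M + 6*M*T)
Q(b) = -4 (Q(b) = 2*(-2) = -4)
S(z) = -4 (S(z) = -4 - 2*(-4 + 4) = -4 - 2*0 = -4 + 0 = -4)
(S(6)*3)*(-9) = -4*3*(-9) = -12*(-9) = 108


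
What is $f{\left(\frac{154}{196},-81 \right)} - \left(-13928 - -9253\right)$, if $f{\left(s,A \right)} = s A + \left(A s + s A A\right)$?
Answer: $\frac{135839}{14} \approx 9702.8$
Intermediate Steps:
$f{\left(s,A \right)} = s A^{2} + 2 A s$ ($f{\left(s,A \right)} = A s + \left(A s + A s A\right) = A s + \left(A s + s A^{2}\right) = s A^{2} + 2 A s$)
$f{\left(\frac{154}{196},-81 \right)} - \left(-13928 - -9253\right) = - 81 \cdot \frac{154}{196} \left(2 - 81\right) - \left(-13928 - -9253\right) = \left(-81\right) 154 \cdot \frac{1}{196} \left(-79\right) - \left(-13928 + 9253\right) = \left(-81\right) \frac{11}{14} \left(-79\right) - -4675 = \frac{70389}{14} + 4675 = \frac{135839}{14}$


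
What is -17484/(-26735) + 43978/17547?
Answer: 1482543578/469119045 ≈ 3.1603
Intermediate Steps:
-17484/(-26735) + 43978/17547 = -17484*(-1/26735) + 43978*(1/17547) = 17484/26735 + 43978/17547 = 1482543578/469119045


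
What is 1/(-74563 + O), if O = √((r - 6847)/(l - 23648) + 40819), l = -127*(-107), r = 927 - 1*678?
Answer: -750029217/55924017902252 - √4130274880221/55924017902252 ≈ -1.3448e-5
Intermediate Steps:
r = 249 (r = 927 - 678 = 249)
l = 13589
O = √4130274880221/10059 (O = √((249 - 6847)/(13589 - 23648) + 40819) = √(-6598/(-10059) + 40819) = √(-6598*(-1/10059) + 40819) = √(6598/10059 + 40819) = √(410604919/10059) = √4130274880221/10059 ≈ 202.04)
1/(-74563 + O) = 1/(-74563 + √4130274880221/10059)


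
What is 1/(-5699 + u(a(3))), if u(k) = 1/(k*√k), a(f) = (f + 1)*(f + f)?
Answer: -78782976/448984180223 - 48*√6/448984180223 ≈ -0.00017547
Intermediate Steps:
a(f) = 2*f*(1 + f) (a(f) = (1 + f)*(2*f) = 2*f*(1 + f))
u(k) = k^(-3/2) (u(k) = 1/(k^(3/2)) = k^(-3/2))
1/(-5699 + u(a(3))) = 1/(-5699 + (2*3*(1 + 3))^(-3/2)) = 1/(-5699 + (2*3*4)^(-3/2)) = 1/(-5699 + 24^(-3/2)) = 1/(-5699 + √6/288)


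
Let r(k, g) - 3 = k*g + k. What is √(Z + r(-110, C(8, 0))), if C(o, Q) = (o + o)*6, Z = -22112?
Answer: I*√32779 ≈ 181.05*I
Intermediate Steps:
C(o, Q) = 12*o (C(o, Q) = (2*o)*6 = 12*o)
r(k, g) = 3 + k + g*k (r(k, g) = 3 + (k*g + k) = 3 + (g*k + k) = 3 + (k + g*k) = 3 + k + g*k)
√(Z + r(-110, C(8, 0))) = √(-22112 + (3 - 110 + (12*8)*(-110))) = √(-22112 + (3 - 110 + 96*(-110))) = √(-22112 + (3 - 110 - 10560)) = √(-22112 - 10667) = √(-32779) = I*√32779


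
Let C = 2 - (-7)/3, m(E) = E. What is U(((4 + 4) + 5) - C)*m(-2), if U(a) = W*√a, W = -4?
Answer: 8*√78/3 ≈ 23.551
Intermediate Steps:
C = 13/3 (C = 2 - (-7)/3 = 2 - 1*(-7/3) = 2 + 7/3 = 13/3 ≈ 4.3333)
U(a) = -4*√a
U(((4 + 4) + 5) - C)*m(-2) = -4*√(((4 + 4) + 5) - 1*13/3)*(-2) = -4*√((8 + 5) - 13/3)*(-2) = -4*√(13 - 13/3)*(-2) = -4*√78/3*(-2) = 8*√78/3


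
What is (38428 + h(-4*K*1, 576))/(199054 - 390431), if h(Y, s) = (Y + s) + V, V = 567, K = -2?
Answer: -39579/191377 ≈ -0.20681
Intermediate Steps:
h(Y, s) = 567 + Y + s (h(Y, s) = (Y + s) + 567 = 567 + Y + s)
(38428 + h(-4*K*1, 576))/(199054 - 390431) = (38428 + (567 - 4*(-2)*1 + 576))/(199054 - 390431) = (38428 + (567 + 8*1 + 576))/(-191377) = (38428 + (567 + 8 + 576))*(-1/191377) = (38428 + 1151)*(-1/191377) = 39579*(-1/191377) = -39579/191377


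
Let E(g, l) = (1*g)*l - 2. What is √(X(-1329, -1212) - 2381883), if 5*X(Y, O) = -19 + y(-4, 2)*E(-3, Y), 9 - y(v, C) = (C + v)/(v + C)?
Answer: I*√59387770/5 ≈ 1541.3*I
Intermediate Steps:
y(v, C) = 8 (y(v, C) = 9 - (C + v)/(v + C) = 9 - (C + v)/(C + v) = 9 - 1*1 = 9 - 1 = 8)
E(g, l) = -2 + g*l (E(g, l) = g*l - 2 = -2 + g*l)
X(Y, O) = -7 - 24*Y/5 (X(Y, O) = (-19 + 8*(-2 - 3*Y))/5 = (-19 + (-16 - 24*Y))/5 = (-35 - 24*Y)/5 = -7 - 24*Y/5)
√(X(-1329, -1212) - 2381883) = √((-7 - 24/5*(-1329)) - 2381883) = √((-7 + 31896/5) - 2381883) = √(31861/5 - 2381883) = √(-11877554/5) = I*√59387770/5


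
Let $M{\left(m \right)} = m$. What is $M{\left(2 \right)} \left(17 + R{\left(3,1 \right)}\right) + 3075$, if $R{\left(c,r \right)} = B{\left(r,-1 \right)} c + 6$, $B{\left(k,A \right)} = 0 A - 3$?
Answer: $3103$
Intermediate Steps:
$B{\left(k,A \right)} = -3$ ($B{\left(k,A \right)} = 0 - 3 = -3$)
$R{\left(c,r \right)} = 6 - 3 c$ ($R{\left(c,r \right)} = - 3 c + 6 = 6 - 3 c$)
$M{\left(2 \right)} \left(17 + R{\left(3,1 \right)}\right) + 3075 = 2 \left(17 + \left(6 - 9\right)\right) + 3075 = 2 \left(17 - 3\right) + 3075 = 2 \cdot 14 + 3075 = 28 + 3075 = 3103$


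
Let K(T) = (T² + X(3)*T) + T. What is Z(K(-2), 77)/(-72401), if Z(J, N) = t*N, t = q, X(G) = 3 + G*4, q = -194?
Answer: 2134/10343 ≈ 0.20632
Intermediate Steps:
X(G) = 3 + 4*G
t = -194
K(T) = T² + 16*T (K(T) = (T² + (3 + 4*3)*T) + T = (T² + (3 + 12)*T) + T = (T² + 15*T) + T = T² + 16*T)
Z(J, N) = -194*N
Z(K(-2), 77)/(-72401) = -194*77/(-72401) = -14938*(-1/72401) = 2134/10343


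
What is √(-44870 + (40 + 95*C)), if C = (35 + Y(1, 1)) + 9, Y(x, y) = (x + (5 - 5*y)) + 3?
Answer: I*√40270 ≈ 200.67*I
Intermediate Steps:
Y(x, y) = 8 + x - 5*y (Y(x, y) = (5 + x - 5*y) + 3 = 8 + x - 5*y)
C = 48 (C = (35 + (8 + 1 - 5*1)) + 9 = (35 + (8 + 1 - 5)) + 9 = (35 + 4) + 9 = 39 + 9 = 48)
√(-44870 + (40 + 95*C)) = √(-44870 + (40 + 95*48)) = √(-44870 + (40 + 4560)) = √(-44870 + 4600) = √(-40270) = I*√40270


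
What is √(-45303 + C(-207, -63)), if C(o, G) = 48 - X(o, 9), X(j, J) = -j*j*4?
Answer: √126141 ≈ 355.16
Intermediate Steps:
X(j, J) = -4*j² (X(j, J) = -j²*4 = -4*j²)
C(o, G) = 48 + 4*o² (C(o, G) = 48 - (-4)*o² = 48 + 4*o²)
√(-45303 + C(-207, -63)) = √(-45303 + (48 + 4*(-207)²)) = √(-45303 + (48 + 4*42849)) = √(-45303 + (48 + 171396)) = √(-45303 + 171444) = √126141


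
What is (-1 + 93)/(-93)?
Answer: -92/93 ≈ -0.98925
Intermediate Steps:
(-1 + 93)/(-93) = -1/93*92 = -92/93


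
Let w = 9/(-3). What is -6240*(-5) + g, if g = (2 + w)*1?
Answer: 31199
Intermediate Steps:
w = -3 (w = 9*(-⅓) = -3)
g = -1 (g = (2 - 3)*1 = -1*1 = -1)
-6240*(-5) + g = -6240*(-5) - 1 = -260*(-120) - 1 = 31200 - 1 = 31199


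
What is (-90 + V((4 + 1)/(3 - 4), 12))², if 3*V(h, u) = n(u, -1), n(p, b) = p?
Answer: 7396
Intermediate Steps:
V(h, u) = u/3
(-90 + V((4 + 1)/(3 - 4), 12))² = (-90 + (⅓)*12)² = (-90 + 4)² = (-86)² = 7396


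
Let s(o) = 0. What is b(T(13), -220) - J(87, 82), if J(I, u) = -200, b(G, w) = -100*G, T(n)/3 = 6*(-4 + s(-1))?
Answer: 7400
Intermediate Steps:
T(n) = -72 (T(n) = 3*(6*(-4 + 0)) = 3*(6*(-4)) = 3*(-24) = -72)
b(T(13), -220) - J(87, 82) = -100*(-72) - 1*(-200) = 7200 + 200 = 7400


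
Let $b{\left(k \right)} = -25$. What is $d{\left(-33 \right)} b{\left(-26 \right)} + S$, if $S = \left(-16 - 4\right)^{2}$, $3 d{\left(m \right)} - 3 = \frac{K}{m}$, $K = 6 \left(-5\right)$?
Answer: $\frac{12125}{33} \approx 367.42$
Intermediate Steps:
$K = -30$
$d{\left(m \right)} = 1 - \frac{10}{m}$ ($d{\left(m \right)} = 1 + \frac{\left(-30\right) \frac{1}{m}}{3} = 1 - \frac{10}{m}$)
$S = 400$ ($S = \left(-20\right)^{2} = 400$)
$d{\left(-33 \right)} b{\left(-26 \right)} + S = \frac{-10 - 33}{-33} \left(-25\right) + 400 = \left(- \frac{1}{33}\right) \left(-43\right) \left(-25\right) + 400 = \frac{43}{33} \left(-25\right) + 400 = - \frac{1075}{33} + 400 = \frac{12125}{33}$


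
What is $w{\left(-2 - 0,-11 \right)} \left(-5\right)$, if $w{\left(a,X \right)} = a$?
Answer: $10$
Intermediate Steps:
$w{\left(-2 - 0,-11 \right)} \left(-5\right) = \left(-2 - 0\right) \left(-5\right) = \left(-2 + 0\right) \left(-5\right) = \left(-2\right) \left(-5\right) = 10$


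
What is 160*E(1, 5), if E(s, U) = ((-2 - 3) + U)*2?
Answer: 0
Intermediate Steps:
E(s, U) = -10 + 2*U (E(s, U) = (-5 + U)*2 = -10 + 2*U)
160*E(1, 5) = 160*(-10 + 2*5) = 160*(-10 + 10) = 160*0 = 0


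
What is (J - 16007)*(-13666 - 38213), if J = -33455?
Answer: 2566039098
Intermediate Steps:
(J - 16007)*(-13666 - 38213) = (-33455 - 16007)*(-13666 - 38213) = -49462*(-51879) = 2566039098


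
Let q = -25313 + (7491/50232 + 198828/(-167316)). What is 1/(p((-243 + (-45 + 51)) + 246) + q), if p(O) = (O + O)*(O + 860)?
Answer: -233461592/2258049671897 ≈ -0.00010339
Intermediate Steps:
p(O) = 2*O*(860 + O) (p(O) = (2*O)*(860 + O) = 2*O*(860 + O))
q = -5909855893961/233461592 (q = -25313 + (7491*(1/50232) + 198828*(-1/167316)) = -25313 + (2497/16744 - 16569/13943) = -25313 - 242615665/233461592 = -5909855893961/233461592 ≈ -25314.)
1/(p((-243 + (-45 + 51)) + 246) + q) = 1/(2*((-243 + (-45 + 51)) + 246)*(860 + ((-243 + (-45 + 51)) + 246)) - 5909855893961/233461592) = 1/(2*((-243 + 6) + 246)*(860 + ((-243 + 6) + 246)) - 5909855893961/233461592) = 1/(2*(-237 + 246)*(860 + (-237 + 246)) - 5909855893961/233461592) = 1/(2*9*(860 + 9) - 5909855893961/233461592) = 1/(2*9*869 - 5909855893961/233461592) = 1/(15642 - 5909855893961/233461592) = 1/(-2258049671897/233461592) = -233461592/2258049671897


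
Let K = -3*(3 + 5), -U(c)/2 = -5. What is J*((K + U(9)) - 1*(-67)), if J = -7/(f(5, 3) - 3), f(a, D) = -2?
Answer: 371/5 ≈ 74.200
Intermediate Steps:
U(c) = 10 (U(c) = -2*(-5) = 10)
K = -24 (K = -3*8 = -24)
J = 7/5 (J = -7/(-2 - 3) = -7/(-5) = -7*(-⅕) = 7/5 ≈ 1.4000)
J*((K + U(9)) - 1*(-67)) = 7*((-24 + 10) - 1*(-67))/5 = 7*(-14 + 67)/5 = (7/5)*53 = 371/5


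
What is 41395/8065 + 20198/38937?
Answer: 354938797/62805381 ≈ 5.6514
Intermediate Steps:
41395/8065 + 20198/38937 = 41395*(1/8065) + 20198*(1/38937) = 8279/1613 + 20198/38937 = 354938797/62805381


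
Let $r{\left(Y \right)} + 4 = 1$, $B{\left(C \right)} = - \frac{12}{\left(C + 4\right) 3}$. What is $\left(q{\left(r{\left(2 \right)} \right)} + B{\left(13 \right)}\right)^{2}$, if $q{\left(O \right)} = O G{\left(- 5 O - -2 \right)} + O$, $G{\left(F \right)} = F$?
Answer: $\frac{850084}{289} \approx 2941.5$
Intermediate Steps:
$B{\left(C \right)} = - \frac{12}{12 + 3 C}$ ($B{\left(C \right)} = - \frac{12}{\left(4 + C\right) 3} = - \frac{12}{12 + 3 C}$)
$r{\left(Y \right)} = -3$ ($r{\left(Y \right)} = -4 + 1 = -3$)
$q{\left(O \right)} = O + O \left(2 - 5 O\right)$ ($q{\left(O \right)} = O \left(- 5 O - -2\right) + O = O \left(- 5 O + 2\right) + O = O \left(2 - 5 O\right) + O = O + O \left(2 - 5 O\right)$)
$\left(q{\left(r{\left(2 \right)} \right)} + B{\left(13 \right)}\right)^{2} = \left(- 3 \left(3 - -15\right) - \frac{4}{4 + 13}\right)^{2} = \left(- 3 \left(3 + 15\right) - \frac{4}{17}\right)^{2} = \left(\left(-3\right) 18 - \frac{4}{17}\right)^{2} = \left(-54 - \frac{4}{17}\right)^{2} = \left(- \frac{922}{17}\right)^{2} = \frac{850084}{289}$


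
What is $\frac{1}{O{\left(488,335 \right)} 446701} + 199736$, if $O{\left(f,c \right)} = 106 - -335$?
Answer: $\frac{39347021482777}{196995141} \approx 1.9974 \cdot 10^{5}$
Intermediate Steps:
$O{\left(f,c \right)} = 441$ ($O{\left(f,c \right)} = 106 + 335 = 441$)
$\frac{1}{O{\left(488,335 \right)} 446701} + 199736 = \frac{1}{441 \cdot 446701} + 199736 = \frac{1}{441} \cdot \frac{1}{446701} + 199736 = \frac{1}{196995141} + 199736 = \frac{39347021482777}{196995141}$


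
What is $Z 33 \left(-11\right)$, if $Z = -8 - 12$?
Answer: $7260$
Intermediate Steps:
$Z = -20$ ($Z = -8 - 12 = -20$)
$Z 33 \left(-11\right) = \left(-20\right) 33 \left(-11\right) = \left(-660\right) \left(-11\right) = 7260$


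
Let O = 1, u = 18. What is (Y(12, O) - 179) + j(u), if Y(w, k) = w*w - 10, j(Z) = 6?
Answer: -39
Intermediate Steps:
Y(w, k) = -10 + w² (Y(w, k) = w² - 10 = -10 + w²)
(Y(12, O) - 179) + j(u) = ((-10 + 12²) - 179) + 6 = ((-10 + 144) - 179) + 6 = (134 - 179) + 6 = -45 + 6 = -39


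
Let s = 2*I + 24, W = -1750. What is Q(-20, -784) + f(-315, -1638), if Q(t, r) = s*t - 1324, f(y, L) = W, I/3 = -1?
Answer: -3434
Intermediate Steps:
I = -3 (I = 3*(-1) = -3)
f(y, L) = -1750
s = 18 (s = 2*(-3) + 24 = -6 + 24 = 18)
Q(t, r) = -1324 + 18*t (Q(t, r) = 18*t - 1324 = -1324 + 18*t)
Q(-20, -784) + f(-315, -1638) = (-1324 + 18*(-20)) - 1750 = (-1324 - 360) - 1750 = -1684 - 1750 = -3434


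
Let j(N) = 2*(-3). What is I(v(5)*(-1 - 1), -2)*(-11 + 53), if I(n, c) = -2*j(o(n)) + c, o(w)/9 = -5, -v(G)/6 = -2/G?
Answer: 420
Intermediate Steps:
v(G) = 12/G (v(G) = -(-12)/G = 12/G)
o(w) = -45 (o(w) = 9*(-5) = -45)
j(N) = -6
I(n, c) = 12 + c (I(n, c) = -2*(-6) + c = 12 + c)
I(v(5)*(-1 - 1), -2)*(-11 + 53) = (12 - 2)*(-11 + 53) = 10*42 = 420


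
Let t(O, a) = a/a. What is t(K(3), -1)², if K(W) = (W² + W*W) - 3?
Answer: 1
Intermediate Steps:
K(W) = -3 + 2*W² (K(W) = (W² + W²) - 3 = 2*W² - 3 = -3 + 2*W²)
t(O, a) = 1
t(K(3), -1)² = 1² = 1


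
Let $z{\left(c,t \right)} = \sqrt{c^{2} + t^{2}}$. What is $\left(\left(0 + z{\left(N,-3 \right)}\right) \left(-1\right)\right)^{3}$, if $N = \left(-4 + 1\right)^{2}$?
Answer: $- 270 \sqrt{10} \approx -853.81$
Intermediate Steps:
$N = 9$ ($N = \left(-3\right)^{2} = 9$)
$\left(\left(0 + z{\left(N,-3 \right)}\right) \left(-1\right)\right)^{3} = \left(\left(0 + \sqrt{9^{2} + \left(-3\right)^{2}}\right) \left(-1\right)\right)^{3} = \left(\left(0 + \sqrt{81 + 9}\right) \left(-1\right)\right)^{3} = \left(\left(0 + \sqrt{90}\right) \left(-1\right)\right)^{3} = \left(\left(0 + 3 \sqrt{10}\right) \left(-1\right)\right)^{3} = \left(3 \sqrt{10} \left(-1\right)\right)^{3} = \left(- 3 \sqrt{10}\right)^{3} = - 270 \sqrt{10}$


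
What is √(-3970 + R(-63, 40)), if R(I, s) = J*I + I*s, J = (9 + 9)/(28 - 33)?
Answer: 2*I*√39145/5 ≈ 79.14*I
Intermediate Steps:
J = -18/5 (J = 18/(-5) = 18*(-⅕) = -18/5 ≈ -3.6000)
R(I, s) = -18*I/5 + I*s
√(-3970 + R(-63, 40)) = √(-3970 + (⅕)*(-63)*(-18 + 5*40)) = √(-3970 + (⅕)*(-63)*(-18 + 200)) = √(-3970 + (⅕)*(-63)*182) = √(-3970 - 11466/5) = √(-31316/5) = 2*I*√39145/5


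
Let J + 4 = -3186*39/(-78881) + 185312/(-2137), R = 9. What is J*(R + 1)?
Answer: -150263398620/168568697 ≈ -891.41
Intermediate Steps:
J = -15026339862/168568697 (J = -4 + (-3186*39/(-78881) + 185312/(-2137)) = -4 + (-124254*(-1/78881) + 185312*(-1/2137)) = -4 + (124254/78881 - 185312/2137) = -4 - 14352065074/168568697 = -15026339862/168568697 ≈ -89.141)
J*(R + 1) = -15026339862*(9 + 1)/168568697 = -15026339862/168568697*10 = -150263398620/168568697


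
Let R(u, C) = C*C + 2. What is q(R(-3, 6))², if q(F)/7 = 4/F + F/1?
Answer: 25684624/361 ≈ 71149.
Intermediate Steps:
R(u, C) = 2 + C² (R(u, C) = C² + 2 = 2 + C²)
q(F) = 7*F + 28/F (q(F) = 7*(4/F + F/1) = 7*(4/F + F*1) = 7*(4/F + F) = 7*(F + 4/F) = 7*F + 28/F)
q(R(-3, 6))² = (7*(2 + 6²) + 28/(2 + 6²))² = (7*(2 + 36) + 28/(2 + 36))² = (7*38 + 28/38)² = (266 + 28*(1/38))² = (266 + 14/19)² = (5068/19)² = 25684624/361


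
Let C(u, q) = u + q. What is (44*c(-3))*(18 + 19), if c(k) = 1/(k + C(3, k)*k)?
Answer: -1628/3 ≈ -542.67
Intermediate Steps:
C(u, q) = q + u
c(k) = 1/(k + k*(3 + k)) (c(k) = 1/(k + (k + 3)*k) = 1/(k + (3 + k)*k) = 1/(k + k*(3 + k)))
(44*c(-3))*(18 + 19) = (44*(1/((-3)*(4 - 3))))*(18 + 19) = (44*(-⅓/1))*37 = (44*(-⅓*1))*37 = (44*(-⅓))*37 = -44/3*37 = -1628/3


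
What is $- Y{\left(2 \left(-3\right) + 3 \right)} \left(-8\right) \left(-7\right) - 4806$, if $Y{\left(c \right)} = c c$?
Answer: $-5310$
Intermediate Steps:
$Y{\left(c \right)} = c^{2}$
$- Y{\left(2 \left(-3\right) + 3 \right)} \left(-8\right) \left(-7\right) - 4806 = - \left(2 \left(-3\right) + 3\right)^{2} \left(-8\right) \left(-7\right) - 4806 = - \left(-6 + 3\right)^{2} \left(-8\right) \left(-7\right) - 4806 = - \left(-3\right)^{2} \left(-8\right) \left(-7\right) - 4806 = - 9 \left(-8\right) \left(-7\right) - 4806 = - \left(-72\right) \left(-7\right) - 4806 = \left(-1\right) 504 - 4806 = -504 - 4806 = -5310$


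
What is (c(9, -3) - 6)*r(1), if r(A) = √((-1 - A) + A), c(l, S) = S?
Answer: -9*I ≈ -9.0*I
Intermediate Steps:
r(A) = I (r(A) = √(-1) = I)
(c(9, -3) - 6)*r(1) = (-3 - 6)*I = -9*I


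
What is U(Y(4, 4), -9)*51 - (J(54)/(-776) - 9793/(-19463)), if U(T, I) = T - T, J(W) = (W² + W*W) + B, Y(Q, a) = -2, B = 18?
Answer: 53129591/7551644 ≈ 7.0355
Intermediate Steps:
J(W) = 18 + 2*W² (J(W) = (W² + W*W) + 18 = (W² + W²) + 18 = 2*W² + 18 = 18 + 2*W²)
U(T, I) = 0
U(Y(4, 4), -9)*51 - (J(54)/(-776) - 9793/(-19463)) = 0*51 - ((18 + 2*54²)/(-776) - 9793/(-19463)) = 0 - ((18 + 2*2916)*(-1/776) - 9793*(-1/19463)) = 0 - ((18 + 5832)*(-1/776) + 9793/19463) = 0 - (5850*(-1/776) + 9793/19463) = 0 - (-2925/388 + 9793/19463) = 0 - 1*(-53129591/7551644) = 0 + 53129591/7551644 = 53129591/7551644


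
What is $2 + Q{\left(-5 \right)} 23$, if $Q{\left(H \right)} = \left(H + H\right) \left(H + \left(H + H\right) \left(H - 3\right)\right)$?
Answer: $-17248$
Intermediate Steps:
$Q{\left(H \right)} = 2 H \left(H + 2 H \left(-3 + H\right)\right)$
$2 + Q{\left(-5 \right)} 23 = 2 + \left(-5\right)^{2} \left(-10 + 4 \left(-5\right)\right) 23 = 2 + 25 \left(-10 - 20\right) 23 = 2 + 25 \left(-30\right) 23 = 2 - 17250 = -17248$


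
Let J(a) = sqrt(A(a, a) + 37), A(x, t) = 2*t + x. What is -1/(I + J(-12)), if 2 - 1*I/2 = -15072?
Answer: -1/30149 ≈ -3.3169e-5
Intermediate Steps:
I = 30148 (I = 4 - 2*(-15072) = 4 + 30144 = 30148)
A(x, t) = x + 2*t
J(a) = sqrt(37 + 3*a) (J(a) = sqrt((a + 2*a) + 37) = sqrt(3*a + 37) = sqrt(37 + 3*a))
-1/(I + J(-12)) = -1/(30148 + sqrt(37 + 3*(-12))) = -1/(30148 + sqrt(37 - 36)) = -1/(30148 + sqrt(1)) = -1/(30148 + 1) = -1/30149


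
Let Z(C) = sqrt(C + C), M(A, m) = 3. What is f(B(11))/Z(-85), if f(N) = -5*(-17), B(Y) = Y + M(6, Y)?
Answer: -I*sqrt(170)/2 ≈ -6.5192*I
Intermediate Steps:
B(Y) = 3 + Y (B(Y) = Y + 3 = 3 + Y)
Z(C) = sqrt(2)*sqrt(C) (Z(C) = sqrt(2*C) = sqrt(2)*sqrt(C))
f(N) = 85
f(B(11))/Z(-85) = 85/((sqrt(2)*sqrt(-85))) = 85/((sqrt(2)*(I*sqrt(85)))) = 85/((I*sqrt(170))) = 85*(-I*sqrt(170)/170) = -I*sqrt(170)/2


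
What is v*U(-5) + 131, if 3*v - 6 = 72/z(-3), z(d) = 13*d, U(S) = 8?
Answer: 1847/13 ≈ 142.08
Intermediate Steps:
v = 18/13 (v = 2 + (72/((13*(-3))))/3 = 2 + (72/(-39))/3 = 2 + (72*(-1/39))/3 = 2 + (1/3)*(-24/13) = 2 - 8/13 = 18/13 ≈ 1.3846)
v*U(-5) + 131 = (18/13)*8 + 131 = 144/13 + 131 = 1847/13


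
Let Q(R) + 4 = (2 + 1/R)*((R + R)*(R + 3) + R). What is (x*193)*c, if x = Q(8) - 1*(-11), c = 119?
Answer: 9140866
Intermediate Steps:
Q(R) = -4 + (2 + 1/R)*(R + 2*R*(3 + R)) (Q(R) = -4 + (2 + 1/R)*((R + R)*(R + 3) + R) = -4 + (2 + 1/R)*((2*R)*(3 + R) + R) = -4 + (2 + 1/R)*(2*R*(3 + R) + R) = -4 + (2 + 1/R)*(R + 2*R*(3 + R)))
x = 398 (x = (3 + 4*8² + 16*8) - 1*(-11) = (3 + 4*64 + 128) + 11 = (3 + 256 + 128) + 11 = 387 + 11 = 398)
(x*193)*c = (398*193)*119 = 76814*119 = 9140866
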